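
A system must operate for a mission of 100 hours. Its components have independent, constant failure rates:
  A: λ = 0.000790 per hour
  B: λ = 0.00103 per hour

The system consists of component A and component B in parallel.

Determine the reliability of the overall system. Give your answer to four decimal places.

R(A) = exp(−0.000790 × 100) = 0.924040
R(B) = exp(−0.00103 × 100) = 0.902127
Parallel (A and B): 1 − (1 − 0.924040)(1 − 0.902127) = 0.9926

0.9926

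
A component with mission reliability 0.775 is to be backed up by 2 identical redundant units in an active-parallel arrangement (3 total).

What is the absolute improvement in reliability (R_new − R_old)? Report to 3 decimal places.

R_before = 0.775
R_after = 1 − (1 − 0.775)^3 = 0.989
ΔR = 0.989 − 0.775 = 0.214

0.214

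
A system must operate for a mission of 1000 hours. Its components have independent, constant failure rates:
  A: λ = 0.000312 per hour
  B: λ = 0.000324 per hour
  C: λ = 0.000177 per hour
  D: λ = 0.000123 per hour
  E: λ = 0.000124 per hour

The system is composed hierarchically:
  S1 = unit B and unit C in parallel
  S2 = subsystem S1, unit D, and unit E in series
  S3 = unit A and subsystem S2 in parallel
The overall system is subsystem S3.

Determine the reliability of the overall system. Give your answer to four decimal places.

R(A) = exp(−0.000312 × 1000) = 0.731982
R(B) = exp(−0.000324 × 1000) = 0.723250
R(C) = exp(−0.000177 × 1000) = 0.837780
R(D) = exp(−0.000123 × 1000) = 0.884264
R(E) = exp(−0.000124 × 1000) = 0.883380
Parallel (B and C): 1 − (1 − 0.723250)(1 − 0.837780) = 0.955106
Series ([0.955106], D, and E): 0.955106 × 0.884264 × 0.883380 = 0.746073
Parallel (A and [0.746073]): 1 − (1 − 0.731982)(1 − 0.746073) = 0.9319

0.9319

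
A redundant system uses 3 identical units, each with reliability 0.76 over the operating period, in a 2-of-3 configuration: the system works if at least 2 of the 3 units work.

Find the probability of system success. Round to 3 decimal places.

R = Σ_{i=2}^{3} C(3,i) p^i (1−p)^{3−i} with p = 0.76
C(3,2)·0.76^2·0.24^1 = 0.41587
C(3,3)·0.76^3·0.24^0 = 0.43898
Sum = 0.855

0.855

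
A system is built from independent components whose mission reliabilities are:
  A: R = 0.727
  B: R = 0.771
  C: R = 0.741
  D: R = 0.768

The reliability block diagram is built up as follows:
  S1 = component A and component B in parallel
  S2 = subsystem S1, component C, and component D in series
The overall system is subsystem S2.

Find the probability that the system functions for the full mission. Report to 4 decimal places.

0.5335

Parallel (A and B): 1 − (1 − 0.727000)(1 − 0.771000) = 0.937483
Series ([0.937483], C, and D): 0.937483 × 0.741000 × 0.768000 = 0.5335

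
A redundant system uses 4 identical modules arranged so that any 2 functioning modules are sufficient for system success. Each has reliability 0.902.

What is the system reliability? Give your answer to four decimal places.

0.9965

R = Σ_{i=2}^{4} C(4,i) p^i (1−p)^{4−i} with p = 0.902
C(4,2)·0.902^2·0.098^2 = 0.046883
C(4,3)·0.902^3·0.098^1 = 0.287677
C(4,4)·0.902^4·0.098^0 = 0.661951
Sum = 0.9965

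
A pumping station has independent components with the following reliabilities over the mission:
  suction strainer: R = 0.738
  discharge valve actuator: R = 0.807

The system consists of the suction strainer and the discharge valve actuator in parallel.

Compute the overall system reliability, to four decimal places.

Parallel (suction strainer and discharge valve actuator): 1 − (1 − 0.738000)(1 − 0.807000) = 0.9494

0.9494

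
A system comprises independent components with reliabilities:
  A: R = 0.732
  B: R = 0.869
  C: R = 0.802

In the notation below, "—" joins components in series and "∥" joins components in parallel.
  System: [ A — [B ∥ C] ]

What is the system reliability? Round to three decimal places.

Parallel (B and C): 1 − (1 − 0.86900)(1 − 0.80200) = 0.97406
Series (A and [0.97406]): 0.73200 × 0.97406 = 0.713

0.713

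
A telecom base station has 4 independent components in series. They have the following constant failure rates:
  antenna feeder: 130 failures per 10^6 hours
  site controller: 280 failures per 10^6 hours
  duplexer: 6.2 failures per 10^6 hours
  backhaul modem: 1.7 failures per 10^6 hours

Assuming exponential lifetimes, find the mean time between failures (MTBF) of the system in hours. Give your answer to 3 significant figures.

Series of exponential components: λ_sys = Σ λ_i
λ_sys = 0.00013 + 0.00028 + 0.0000062 + 0.0000017 = 4.1790e-04 /h
MTBF = 1 / λ_sys = 2390 h

2390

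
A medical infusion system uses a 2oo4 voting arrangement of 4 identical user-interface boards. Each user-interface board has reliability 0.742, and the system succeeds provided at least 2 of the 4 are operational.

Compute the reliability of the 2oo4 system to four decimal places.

0.9446

R = Σ_{i=2}^{4} C(4,i) p^i (1−p)^{4−i} with p = 0.742
C(4,2)·0.742^2·0.258^2 = 0.219886
C(4,3)·0.742^3·0.258^1 = 0.421591
C(4,4)·0.742^4·0.258^0 = 0.303121
Sum = 0.9446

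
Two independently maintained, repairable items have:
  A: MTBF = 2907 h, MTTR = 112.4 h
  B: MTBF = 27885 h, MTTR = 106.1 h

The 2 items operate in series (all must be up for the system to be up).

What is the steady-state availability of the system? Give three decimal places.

A(A) = MTBF/(MTBF+MTTR) = 2907/(2907+112.4) = 0.962774
A(B) = MTBF/(MTBF+MTTR) = 27885/(27885+106.1) = 0.996210
Series availability: 0.962774 × 0.996210 = 0.959

0.959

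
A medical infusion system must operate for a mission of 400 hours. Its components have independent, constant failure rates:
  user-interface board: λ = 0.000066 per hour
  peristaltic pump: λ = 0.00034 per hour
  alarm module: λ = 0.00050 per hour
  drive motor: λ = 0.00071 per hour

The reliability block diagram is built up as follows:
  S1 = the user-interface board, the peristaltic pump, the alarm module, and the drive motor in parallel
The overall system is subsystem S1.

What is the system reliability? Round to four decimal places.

0.9999

R(user-interface board) = exp(−0.000066 × 400) = 0.973945
R(peristaltic pump) = exp(−0.00034 × 400) = 0.872843
R(alarm module) = exp(−0.00050 × 400) = 0.818731
R(drive motor) = exp(−0.00071 × 400) = 0.752767
Parallel (user-interface board, peristaltic pump, alarm module, and drive motor): 1 − (1 − 0.973945)(1 − 0.872843)(1 − 0.818731)(1 − 0.752767) = 0.9999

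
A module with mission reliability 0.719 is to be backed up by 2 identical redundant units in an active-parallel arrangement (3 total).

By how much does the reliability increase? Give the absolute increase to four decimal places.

0.2588

R_before = 0.719
R_after = 1 − (1 − 0.719)^3 = 0.9778
ΔR = 0.9778 − 0.719 = 0.2588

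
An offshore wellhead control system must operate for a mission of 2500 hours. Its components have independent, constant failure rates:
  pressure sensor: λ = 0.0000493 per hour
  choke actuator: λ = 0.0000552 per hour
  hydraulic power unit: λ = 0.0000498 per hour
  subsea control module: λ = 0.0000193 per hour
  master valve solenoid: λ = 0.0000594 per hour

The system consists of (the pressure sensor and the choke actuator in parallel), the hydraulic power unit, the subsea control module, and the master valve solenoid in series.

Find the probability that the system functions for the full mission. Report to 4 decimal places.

0.7144

R(pressure sensor) = exp(−0.0000493 × 2500) = 0.884043
R(choke actuator) = exp(−0.0000552 × 2500) = 0.871099
R(hydraulic power unit) = exp(−0.0000498 × 2500) = 0.882938
R(subsea control module) = exp(−0.0000193 × 2500) = 0.952896
R(master valve solenoid) = exp(−0.0000594 × 2500) = 0.862000
Parallel (pressure sensor and choke actuator): 1 − (1 − 0.884043)(1 − 0.871099) = 0.985053
Series ([0.985053], hydraulic power unit, subsea control module, and master valve solenoid): 0.985053 × 0.882938 × 0.952896 × 0.862000 = 0.7144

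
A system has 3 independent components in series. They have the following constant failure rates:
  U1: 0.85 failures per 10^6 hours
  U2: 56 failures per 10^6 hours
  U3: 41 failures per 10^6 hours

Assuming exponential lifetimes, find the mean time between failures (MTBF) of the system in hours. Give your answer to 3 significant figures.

Series of exponential components: λ_sys = Σ λ_i
λ_sys = 0.00000085 + 0.000056 + 0.000041 = 9.7850e-05 /h
MTBF = 1 / λ_sys = 10200 h

10200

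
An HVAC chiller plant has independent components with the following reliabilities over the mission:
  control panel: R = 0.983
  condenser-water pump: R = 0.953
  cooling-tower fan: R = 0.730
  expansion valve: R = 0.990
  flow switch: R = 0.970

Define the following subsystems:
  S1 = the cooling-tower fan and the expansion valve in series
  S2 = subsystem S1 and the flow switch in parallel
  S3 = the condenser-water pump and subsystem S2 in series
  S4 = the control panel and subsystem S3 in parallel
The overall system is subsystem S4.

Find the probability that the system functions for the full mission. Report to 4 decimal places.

Series (cooling-tower fan and expansion valve): 0.730000 × 0.990000 = 0.722700
Parallel ([0.722700] and flow switch): 1 − (1 − 0.722700)(1 − 0.970000) = 0.991681
Series (condenser-water pump and [0.991681]): 0.953000 × 0.991681 = 0.945072
Parallel (control panel and [0.945072]): 1 − (1 − 0.983000)(1 − 0.945072) = 0.9991

0.9991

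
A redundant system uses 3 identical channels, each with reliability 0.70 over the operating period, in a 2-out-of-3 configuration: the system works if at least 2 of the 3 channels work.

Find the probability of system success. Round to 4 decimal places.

R = Σ_{i=2}^{3} C(3,i) p^i (1−p)^{3−i} with p = 0.70
C(3,2)·0.70^2·0.30^1 = 0.441000
C(3,3)·0.70^3·0.30^0 = 0.343000
Sum = 0.7840

0.7840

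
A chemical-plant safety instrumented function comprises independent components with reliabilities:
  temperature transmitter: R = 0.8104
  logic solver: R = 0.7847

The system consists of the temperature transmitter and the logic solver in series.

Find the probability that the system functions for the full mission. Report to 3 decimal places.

0.636

Series (temperature transmitter and logic solver): 0.81040 × 0.78470 = 0.636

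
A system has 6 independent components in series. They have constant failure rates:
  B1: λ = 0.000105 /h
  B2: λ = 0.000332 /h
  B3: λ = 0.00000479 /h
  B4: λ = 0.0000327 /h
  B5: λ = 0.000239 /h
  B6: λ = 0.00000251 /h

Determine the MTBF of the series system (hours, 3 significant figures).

1400

Series of exponential components: λ_sys = Σ λ_i
λ_sys = 0.000105 + 0.000332 + 0.00000479 + 0.0000327 + 0.000239 + 0.00000251 = 7.1600e-04 /h
MTBF = 1 / λ_sys = 1400 h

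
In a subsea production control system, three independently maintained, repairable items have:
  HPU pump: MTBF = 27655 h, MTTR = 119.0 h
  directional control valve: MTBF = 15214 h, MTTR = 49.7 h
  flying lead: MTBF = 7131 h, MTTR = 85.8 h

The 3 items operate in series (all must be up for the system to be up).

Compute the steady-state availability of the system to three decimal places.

0.981

A(HPU pump) = MTBF/(MTBF+MTTR) = 27655/(27655+119.0) = 0.995715
A(directional control valve) = MTBF/(MTBF+MTTR) = 15214/(15214+49.7) = 0.996744
A(flying lead) = MTBF/(MTBF+MTTR) = 7131/(7131+85.8) = 0.988111
Series availability: 0.995715 × 0.996744 × 0.988111 = 0.981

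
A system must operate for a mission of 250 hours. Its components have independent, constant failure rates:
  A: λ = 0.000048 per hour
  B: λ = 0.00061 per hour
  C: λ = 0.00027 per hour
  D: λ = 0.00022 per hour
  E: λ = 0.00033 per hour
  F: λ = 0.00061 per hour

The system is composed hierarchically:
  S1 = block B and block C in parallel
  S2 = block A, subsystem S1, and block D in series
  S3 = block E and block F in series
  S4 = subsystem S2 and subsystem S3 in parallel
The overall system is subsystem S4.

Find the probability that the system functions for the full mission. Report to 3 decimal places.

0.985

R(A) = exp(−0.000048 × 250) = 0.98807
R(B) = exp(−0.00061 × 250) = 0.85856
R(C) = exp(−0.00027 × 250) = 0.93473
R(D) = exp(−0.00022 × 250) = 0.94649
R(E) = exp(−0.00033 × 250) = 0.92081
R(F) = exp(−0.00061 × 250) = 0.85856
Parallel (B and C): 1 − (1 − 0.85856)(1 − 0.93473) = 0.99077
Series (A, [0.99077], and D): 0.98807 × 0.99077 × 0.94649 = 0.92657
Series (E and F): 0.92081 × 0.85856 = 0.79057
Parallel ([0.92657] and [0.79057]): 1 − (1 − 0.92657)(1 − 0.79057) = 0.985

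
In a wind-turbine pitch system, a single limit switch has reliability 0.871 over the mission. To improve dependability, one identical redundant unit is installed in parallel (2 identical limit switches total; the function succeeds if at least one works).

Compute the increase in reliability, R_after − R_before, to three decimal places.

0.112

R_before = 0.871
R_after = 1 − (1 − 0.871)^2 = 0.983
ΔR = 0.983 − 0.871 = 0.112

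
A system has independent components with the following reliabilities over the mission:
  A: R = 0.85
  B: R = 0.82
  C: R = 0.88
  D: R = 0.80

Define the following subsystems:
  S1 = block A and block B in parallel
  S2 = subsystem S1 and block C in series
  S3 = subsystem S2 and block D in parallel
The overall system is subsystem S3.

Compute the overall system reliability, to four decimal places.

0.9712

Parallel (A and B): 1 − (1 − 0.850000)(1 − 0.820000) = 0.973000
Series ([0.973000] and C): 0.973000 × 0.880000 = 0.856240
Parallel ([0.856240] and D): 1 − (1 − 0.856240)(1 − 0.800000) = 0.9712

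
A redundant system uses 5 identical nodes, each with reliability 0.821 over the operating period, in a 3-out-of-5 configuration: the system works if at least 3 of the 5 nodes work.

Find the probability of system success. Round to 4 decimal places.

0.9569

R = Σ_{i=3}^{5} C(5,i) p^i (1−p)^{5−i} with p = 0.821
C(5,3)·0.821^3·0.179^2 = 0.177311
C(5,4)·0.821^4·0.179^1 = 0.406626
C(5,5)·0.821^5·0.179^0 = 0.373006
Sum = 0.9569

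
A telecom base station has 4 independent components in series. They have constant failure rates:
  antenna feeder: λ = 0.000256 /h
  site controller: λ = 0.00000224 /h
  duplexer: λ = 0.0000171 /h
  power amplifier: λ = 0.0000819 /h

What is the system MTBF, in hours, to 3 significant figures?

Series of exponential components: λ_sys = Σ λ_i
λ_sys = 0.000256 + 0.00000224 + 0.0000171 + 0.0000819 = 3.5724e-04 /h
MTBF = 1 / λ_sys = 2800 h

2800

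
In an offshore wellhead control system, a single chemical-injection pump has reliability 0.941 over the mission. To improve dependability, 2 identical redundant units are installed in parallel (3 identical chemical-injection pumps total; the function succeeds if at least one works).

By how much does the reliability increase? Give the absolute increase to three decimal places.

0.059

R_before = 0.941
R_after = 1 − (1 − 0.941)^3 = 1.000
ΔR = 1.000 − 0.941 = 0.059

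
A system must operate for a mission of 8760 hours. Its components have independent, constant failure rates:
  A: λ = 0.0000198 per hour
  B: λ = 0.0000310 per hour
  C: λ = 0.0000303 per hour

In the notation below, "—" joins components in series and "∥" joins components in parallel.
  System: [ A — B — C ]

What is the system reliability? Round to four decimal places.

R(A) = exp(−0.0000198 × 8760) = 0.840761
R(B) = exp(−0.0000310 × 8760) = 0.762190
R(C) = exp(−0.0000303 × 8760) = 0.766878
Series (A, B, and C): 0.840761 × 0.762190 × 0.766878 = 0.4914

0.4914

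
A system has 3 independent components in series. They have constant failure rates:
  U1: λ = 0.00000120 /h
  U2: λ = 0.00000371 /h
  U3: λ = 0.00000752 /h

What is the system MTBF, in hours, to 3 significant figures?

80500

Series of exponential components: λ_sys = Σ λ_i
λ_sys = 0.00000120 + 0.00000371 + 0.00000752 = 1.2430e-05 /h
MTBF = 1 / λ_sys = 80500 h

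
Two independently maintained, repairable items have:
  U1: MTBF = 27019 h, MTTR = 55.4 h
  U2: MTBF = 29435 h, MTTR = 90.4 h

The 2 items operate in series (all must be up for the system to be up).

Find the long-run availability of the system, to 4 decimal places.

A(U1) = MTBF/(MTBF+MTTR) = 27019/(27019+55.4) = 0.997954
A(U2) = MTBF/(MTBF+MTTR) = 29435/(29435+90.4) = 0.996938
Series availability: 0.997954 × 0.996938 = 0.9949

0.9949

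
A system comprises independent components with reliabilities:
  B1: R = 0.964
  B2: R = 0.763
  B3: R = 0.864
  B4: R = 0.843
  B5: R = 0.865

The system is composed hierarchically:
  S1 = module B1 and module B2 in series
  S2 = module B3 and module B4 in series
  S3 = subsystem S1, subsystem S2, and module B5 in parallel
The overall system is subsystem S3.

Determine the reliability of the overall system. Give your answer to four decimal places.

0.9903

Series (B1 and B2): 0.964000 × 0.763000 = 0.735532
Series (B3 and B4): 0.864000 × 0.843000 = 0.728352
Parallel ([0.735532], [0.728352], and B5): 1 − (1 − 0.735532)(1 − 0.728352)(1 − 0.865000) = 0.9903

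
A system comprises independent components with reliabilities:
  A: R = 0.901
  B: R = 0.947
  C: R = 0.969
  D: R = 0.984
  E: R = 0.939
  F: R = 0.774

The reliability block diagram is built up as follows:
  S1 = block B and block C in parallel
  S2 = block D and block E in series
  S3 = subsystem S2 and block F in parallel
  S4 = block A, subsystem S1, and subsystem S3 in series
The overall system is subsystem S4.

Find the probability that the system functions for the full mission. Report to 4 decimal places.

0.8841

Parallel (B and C): 1 − (1 − 0.947000)(1 − 0.969000) = 0.998357
Series (D and E): 0.984000 × 0.939000 = 0.923976
Parallel ([0.923976] and F): 1 − (1 − 0.923976)(1 − 0.774000) = 0.982819
Series (A, [0.998357], and [0.982819]): 0.901000 × 0.998357 × 0.982819 = 0.8841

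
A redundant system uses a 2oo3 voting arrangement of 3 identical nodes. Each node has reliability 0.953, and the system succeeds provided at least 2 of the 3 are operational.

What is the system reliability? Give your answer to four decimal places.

0.9936

R = Σ_{i=2}^{3} C(3,i) p^i (1−p)^{3−i} with p = 0.953
C(3,2)·0.953^2·0.047^1 = 0.128057
C(3,3)·0.953^3·0.047^0 = 0.865523
Sum = 0.9936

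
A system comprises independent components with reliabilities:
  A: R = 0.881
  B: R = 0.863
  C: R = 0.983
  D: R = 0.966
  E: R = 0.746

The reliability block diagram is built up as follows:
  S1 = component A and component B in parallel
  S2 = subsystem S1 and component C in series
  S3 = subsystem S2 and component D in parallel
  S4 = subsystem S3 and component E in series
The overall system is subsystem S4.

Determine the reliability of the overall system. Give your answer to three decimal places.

0.745

Parallel (A and B): 1 − (1 − 0.88100)(1 − 0.86300) = 0.98370
Series ([0.98370] and C): 0.98370 × 0.98300 = 0.96698
Parallel ([0.96698] and D): 1 − (1 − 0.96698)(1 − 0.96600) = 0.99888
Series ([0.99888] and E): 0.99888 × 0.74600 = 0.745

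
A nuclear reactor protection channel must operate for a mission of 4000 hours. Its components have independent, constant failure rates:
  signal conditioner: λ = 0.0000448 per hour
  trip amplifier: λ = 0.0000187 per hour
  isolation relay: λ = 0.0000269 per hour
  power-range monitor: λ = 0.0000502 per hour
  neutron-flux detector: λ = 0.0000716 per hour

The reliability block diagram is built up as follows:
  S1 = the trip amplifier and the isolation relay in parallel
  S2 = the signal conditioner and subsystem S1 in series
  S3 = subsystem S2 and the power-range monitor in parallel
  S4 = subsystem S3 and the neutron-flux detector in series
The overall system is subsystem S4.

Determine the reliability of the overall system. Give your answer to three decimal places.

R(signal conditioner) = exp(−0.0000448 × 4000) = 0.83594
R(trip amplifier) = exp(−0.0000187 × 4000) = 0.92793
R(isolation relay) = exp(−0.0000269 × 4000) = 0.89799
R(power-range monitor) = exp(−0.0000502 × 4000) = 0.81808
R(neutron-flux detector) = exp(−0.0000716 × 4000) = 0.75096
Parallel (trip amplifier and isolation relay): 1 − (1 − 0.92793)(1 − 0.89799) = 0.99265
Series (signal conditioner and [0.99265]): 0.83594 × 0.99265 = 0.82980
Parallel ([0.82980] and power-range monitor): 1 − (1 − 0.82980)(1 − 0.81808) = 0.96904
Series ([0.96904] and neutron-flux detector): 0.96904 × 0.75096 = 0.728

0.728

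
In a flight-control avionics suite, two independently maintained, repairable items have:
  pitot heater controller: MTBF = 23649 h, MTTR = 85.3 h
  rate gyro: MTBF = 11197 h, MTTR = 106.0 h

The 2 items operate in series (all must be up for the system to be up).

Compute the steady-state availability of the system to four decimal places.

0.9871

A(pitot heater controller) = MTBF/(MTBF+MTTR) = 23649/(23649+85.3) = 0.996406
A(rate gyro) = MTBF/(MTBF+MTTR) = 11197/(11197+106.0) = 0.990622
Series availability: 0.996406 × 0.990622 = 0.9871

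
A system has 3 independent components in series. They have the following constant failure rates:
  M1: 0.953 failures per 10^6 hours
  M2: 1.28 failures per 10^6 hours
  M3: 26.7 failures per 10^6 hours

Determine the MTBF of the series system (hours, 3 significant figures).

Series of exponential components: λ_sys = Σ λ_i
λ_sys = 0.000000953 + 0.00000128 + 0.0000267 = 2.8933e-05 /h
MTBF = 1 / λ_sys = 34600 h

34600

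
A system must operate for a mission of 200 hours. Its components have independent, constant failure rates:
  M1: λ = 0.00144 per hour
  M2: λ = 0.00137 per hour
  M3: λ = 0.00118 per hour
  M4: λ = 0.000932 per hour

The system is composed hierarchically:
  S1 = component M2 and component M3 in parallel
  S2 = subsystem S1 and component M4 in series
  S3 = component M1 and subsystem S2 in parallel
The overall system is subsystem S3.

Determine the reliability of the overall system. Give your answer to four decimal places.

R(M1) = exp(−0.00144 × 200) = 0.749762
R(M2) = exp(−0.00137 × 200) = 0.760332
R(M3) = exp(−0.00118 × 200) = 0.789781
R(M4) = exp(−0.000932 × 200) = 0.829942
Parallel (M2 and M3): 1 − (1 − 0.760332)(1 − 0.789781) = 0.949617
Series ([0.949617] and M4): 0.949617 × 0.829942 = 0.788127
Parallel (M1 and [0.788127]): 1 − (1 − 0.749762)(1 − 0.788127) = 0.9470

0.9470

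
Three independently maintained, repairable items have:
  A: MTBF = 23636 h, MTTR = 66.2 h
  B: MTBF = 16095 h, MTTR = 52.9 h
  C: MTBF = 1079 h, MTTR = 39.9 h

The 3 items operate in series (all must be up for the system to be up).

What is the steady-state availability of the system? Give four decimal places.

0.9585

A(A) = MTBF/(MTBF+MTTR) = 23636/(23636+66.2) = 0.997207
A(B) = MTBF/(MTBF+MTTR) = 16095/(16095+52.9) = 0.996724
A(C) = MTBF/(MTBF+MTTR) = 1079/(1079+39.9) = 0.964340
Series availability: 0.997207 × 0.996724 × 0.964340 = 0.9585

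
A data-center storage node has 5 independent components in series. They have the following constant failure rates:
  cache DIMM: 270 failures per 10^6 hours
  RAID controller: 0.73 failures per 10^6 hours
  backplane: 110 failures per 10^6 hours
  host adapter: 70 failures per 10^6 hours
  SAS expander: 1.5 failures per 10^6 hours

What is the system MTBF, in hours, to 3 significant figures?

Series of exponential components: λ_sys = Σ λ_i
λ_sys = 0.00027 + 0.00000073 + 0.00011 + 0.000070 + 0.0000015 = 4.5223e-04 /h
MTBF = 1 / λ_sys = 2210 h

2210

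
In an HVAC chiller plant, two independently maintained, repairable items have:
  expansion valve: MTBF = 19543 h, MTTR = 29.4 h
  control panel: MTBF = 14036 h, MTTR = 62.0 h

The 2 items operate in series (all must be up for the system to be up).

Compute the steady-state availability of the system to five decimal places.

0.99411

A(expansion valve) = MTBF/(MTBF+MTTR) = 19543/(19543+29.4) = 0.998498
A(control panel) = MTBF/(MTBF+MTTR) = 14036/(14036+62.0) = 0.995602
Series availability: 0.998498 × 0.995602 = 0.99411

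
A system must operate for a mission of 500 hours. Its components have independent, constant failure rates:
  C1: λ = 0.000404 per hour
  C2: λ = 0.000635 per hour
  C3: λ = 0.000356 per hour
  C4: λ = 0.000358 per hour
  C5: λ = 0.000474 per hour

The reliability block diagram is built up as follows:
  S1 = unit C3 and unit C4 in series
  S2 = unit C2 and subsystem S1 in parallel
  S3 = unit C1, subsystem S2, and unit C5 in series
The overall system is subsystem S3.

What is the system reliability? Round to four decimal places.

0.5920

R(C1) = exp(−0.000404 × 500) = 0.817095
R(C2) = exp(−0.000635 × 500) = 0.727967
R(C3) = exp(−0.000356 × 500) = 0.836942
R(C4) = exp(−0.000358 × 500) = 0.836106
R(C5) = exp(−0.000474 × 500) = 0.788991
Series (C3 and C4): 0.836942 × 0.836106 = 0.699772
Parallel (C2 and [0.699772]): 1 − (1 − 0.727967)(1 − 0.699772) = 0.918328
Series (C1, [0.918328], and C5): 0.817095 × 0.918328 × 0.788991 = 0.5920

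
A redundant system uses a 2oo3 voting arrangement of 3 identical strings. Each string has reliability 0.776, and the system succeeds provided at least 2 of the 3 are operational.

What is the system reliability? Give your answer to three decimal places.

R = Σ_{i=2}^{3} C(3,i) p^i (1−p)^{3−i} with p = 0.776
C(3,2)·0.776^2·0.224^1 = 0.40466
C(3,3)·0.776^3·0.224^0 = 0.46729
Sum = 0.872

0.872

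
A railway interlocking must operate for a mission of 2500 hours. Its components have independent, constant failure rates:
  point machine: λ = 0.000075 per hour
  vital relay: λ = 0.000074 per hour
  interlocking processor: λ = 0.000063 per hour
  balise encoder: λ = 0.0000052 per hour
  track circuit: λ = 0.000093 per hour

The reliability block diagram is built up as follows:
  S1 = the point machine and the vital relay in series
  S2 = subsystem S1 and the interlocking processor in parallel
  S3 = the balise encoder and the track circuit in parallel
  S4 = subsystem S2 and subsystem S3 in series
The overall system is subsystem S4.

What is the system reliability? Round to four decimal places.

0.9521

R(point machine) = exp(−0.000075 × 2500) = 0.829029
R(vital relay) = exp(−0.000074 × 2500) = 0.831104
R(interlocking processor) = exp(−0.000063 × 2500) = 0.854277
R(balise encoder) = exp(−0.0000052 × 2500) = 0.987084
R(track circuit) = exp(−0.000093 × 2500) = 0.792550
Series (point machine and vital relay): 0.829029 × 0.831104 = 0.689009
Parallel ([0.689009] and interlocking processor): 1 − (1 − 0.689009)(1 − 0.854277) = 0.954681
Parallel (balise encoder and track circuit): 1 − (1 − 0.987084)(1 − 0.792550) = 0.997321
Series ([0.954681] and [0.997321]): 0.954681 × 0.997321 = 0.9521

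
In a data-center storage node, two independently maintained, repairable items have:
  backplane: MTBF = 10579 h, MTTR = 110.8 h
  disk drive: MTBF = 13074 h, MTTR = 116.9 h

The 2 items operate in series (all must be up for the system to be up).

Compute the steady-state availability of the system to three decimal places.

A(backplane) = MTBF/(MTBF+MTTR) = 10579/(10579+110.8) = 0.989635
A(disk drive) = MTBF/(MTBF+MTTR) = 13074/(13074+116.9) = 0.991138
Series availability: 0.989635 × 0.991138 = 0.981

0.981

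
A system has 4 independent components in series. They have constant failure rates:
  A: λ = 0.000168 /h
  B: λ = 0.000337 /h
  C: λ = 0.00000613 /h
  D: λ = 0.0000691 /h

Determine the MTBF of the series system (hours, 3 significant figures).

1720

Series of exponential components: λ_sys = Σ λ_i
λ_sys = 0.000168 + 0.000337 + 0.00000613 + 0.0000691 = 5.8023e-04 /h
MTBF = 1 / λ_sys = 1720 h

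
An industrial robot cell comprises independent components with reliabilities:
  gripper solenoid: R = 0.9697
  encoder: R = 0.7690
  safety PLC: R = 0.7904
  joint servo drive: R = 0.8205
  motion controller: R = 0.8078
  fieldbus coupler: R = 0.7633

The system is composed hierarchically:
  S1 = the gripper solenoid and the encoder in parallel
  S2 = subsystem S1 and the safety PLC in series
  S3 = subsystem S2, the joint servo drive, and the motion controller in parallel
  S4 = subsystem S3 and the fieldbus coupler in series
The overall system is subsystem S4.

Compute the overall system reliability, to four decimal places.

Parallel (gripper solenoid and encoder): 1 − (1 − 0.969700)(1 − 0.769000) = 0.993001
Series ([0.993001] and safety PLC): 0.993001 × 0.790400 = 0.784868
Parallel ([0.784868], joint servo drive, and motion controller): 1 − (1 − 0.784868)(1 − 0.820500)(1 − 0.807800) = 0.992578
Series ([0.992578] and fieldbus coupler): 0.992578 × 0.763300 = 0.7576

0.7576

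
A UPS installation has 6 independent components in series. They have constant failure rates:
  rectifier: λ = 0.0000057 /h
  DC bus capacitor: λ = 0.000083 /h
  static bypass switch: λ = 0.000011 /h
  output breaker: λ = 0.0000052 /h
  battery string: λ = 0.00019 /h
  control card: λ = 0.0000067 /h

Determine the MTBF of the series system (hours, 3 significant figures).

3320

Series of exponential components: λ_sys = Σ λ_i
λ_sys = 0.0000057 + 0.000083 + 0.000011 + 0.0000052 + 0.00019 + 0.0000067 = 3.0160e-04 /h
MTBF = 1 / λ_sys = 3320 h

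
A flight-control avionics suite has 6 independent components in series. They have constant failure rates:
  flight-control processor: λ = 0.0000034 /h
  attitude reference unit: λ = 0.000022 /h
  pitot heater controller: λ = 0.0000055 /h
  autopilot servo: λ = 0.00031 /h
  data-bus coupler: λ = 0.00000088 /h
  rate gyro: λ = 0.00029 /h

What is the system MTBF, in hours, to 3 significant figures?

1580

Series of exponential components: λ_sys = Σ λ_i
λ_sys = 0.0000034 + 0.000022 + 0.0000055 + 0.00031 + 0.00000088 + 0.00029 = 6.3178e-04 /h
MTBF = 1 / λ_sys = 1580 h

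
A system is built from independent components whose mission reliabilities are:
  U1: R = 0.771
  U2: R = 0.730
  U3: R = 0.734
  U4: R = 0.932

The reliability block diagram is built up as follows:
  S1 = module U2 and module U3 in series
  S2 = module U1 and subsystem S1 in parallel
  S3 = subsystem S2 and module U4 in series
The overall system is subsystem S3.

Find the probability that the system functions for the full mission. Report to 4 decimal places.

Series (U2 and U3): 0.730000 × 0.734000 = 0.535820
Parallel (U1 and [0.535820]): 1 − (1 − 0.771000)(1 − 0.535820) = 0.893703
Series ([0.893703] and U4): 0.893703 × 0.932000 = 0.8329

0.8329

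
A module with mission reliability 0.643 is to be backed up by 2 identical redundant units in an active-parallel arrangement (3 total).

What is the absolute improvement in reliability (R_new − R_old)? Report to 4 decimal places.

R_before = 0.643
R_after = 1 − (1 − 0.643)^3 = 0.9545
ΔR = 0.9545 − 0.643 = 0.3115

0.3115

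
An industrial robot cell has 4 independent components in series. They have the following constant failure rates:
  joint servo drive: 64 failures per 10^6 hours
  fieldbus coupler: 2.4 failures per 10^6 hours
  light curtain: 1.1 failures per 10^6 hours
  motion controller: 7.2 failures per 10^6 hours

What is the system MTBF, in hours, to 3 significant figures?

Series of exponential components: λ_sys = Σ λ_i
λ_sys = 0.000064 + 0.0000024 + 0.0000011 + 0.0000072 = 7.4700e-05 /h
MTBF = 1 / λ_sys = 13400 h

13400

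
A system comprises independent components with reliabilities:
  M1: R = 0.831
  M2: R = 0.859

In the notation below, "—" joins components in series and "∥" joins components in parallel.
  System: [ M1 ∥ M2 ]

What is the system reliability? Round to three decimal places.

0.976

Parallel (M1 and M2): 1 − (1 − 0.83100)(1 − 0.85900) = 0.976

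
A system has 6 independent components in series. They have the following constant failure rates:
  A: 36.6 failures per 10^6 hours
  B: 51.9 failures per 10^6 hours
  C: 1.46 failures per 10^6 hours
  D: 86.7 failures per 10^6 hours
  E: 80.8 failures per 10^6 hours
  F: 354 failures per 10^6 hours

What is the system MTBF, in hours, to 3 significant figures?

1640

Series of exponential components: λ_sys = Σ λ_i
λ_sys = 0.0000366 + 0.0000519 + 0.00000146 + 0.0000867 + 0.0000808 + 0.000354 = 6.1146e-04 /h
MTBF = 1 / λ_sys = 1640 h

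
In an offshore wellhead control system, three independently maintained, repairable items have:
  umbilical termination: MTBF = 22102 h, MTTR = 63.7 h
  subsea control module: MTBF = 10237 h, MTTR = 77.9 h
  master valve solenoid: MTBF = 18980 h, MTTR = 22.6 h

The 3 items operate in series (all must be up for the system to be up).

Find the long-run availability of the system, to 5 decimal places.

0.98842

A(umbilical termination) = MTBF/(MTBF+MTTR) = 22102/(22102+63.7) = 0.997126
A(subsea control module) = MTBF/(MTBF+MTTR) = 10237/(10237+77.9) = 0.992448
A(master valve solenoid) = MTBF/(MTBF+MTTR) = 18980/(18980+22.6) = 0.998811
Series availability: 0.997126 × 0.992448 × 0.998811 = 0.98842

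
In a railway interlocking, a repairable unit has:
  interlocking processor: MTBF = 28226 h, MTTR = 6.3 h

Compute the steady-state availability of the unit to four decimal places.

0.9998

A(interlocking processor) = MTBF/(MTBF+MTTR) = 28226/(28226+6.3) = 0.9998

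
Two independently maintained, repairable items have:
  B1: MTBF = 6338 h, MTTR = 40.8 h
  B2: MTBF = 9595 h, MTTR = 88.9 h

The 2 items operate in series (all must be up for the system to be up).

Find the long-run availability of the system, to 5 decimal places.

A(B1) = MTBF/(MTBF+MTTR) = 6338/(6338+40.8) = 0.993604
A(B2) = MTBF/(MTBF+MTTR) = 9595/(9595+88.9) = 0.990820
Series availability: 0.993604 × 0.990820 = 0.98448

0.98448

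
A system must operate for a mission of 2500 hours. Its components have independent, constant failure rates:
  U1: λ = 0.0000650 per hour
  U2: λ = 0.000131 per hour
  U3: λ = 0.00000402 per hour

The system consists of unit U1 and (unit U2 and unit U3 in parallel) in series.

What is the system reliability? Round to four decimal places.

R(U1) = exp(−0.0000650 × 2500) = 0.850016
R(U2) = exp(−0.000131 × 2500) = 0.720723
R(U3) = exp(−0.00000402 × 2500) = 0.990000
Parallel (U2 and U3): 1 − (1 − 0.720723)(1 − 0.990000) = 0.997207
Series (U1 and [0.997207]): 0.850016 × 0.997207 = 0.8476

0.8476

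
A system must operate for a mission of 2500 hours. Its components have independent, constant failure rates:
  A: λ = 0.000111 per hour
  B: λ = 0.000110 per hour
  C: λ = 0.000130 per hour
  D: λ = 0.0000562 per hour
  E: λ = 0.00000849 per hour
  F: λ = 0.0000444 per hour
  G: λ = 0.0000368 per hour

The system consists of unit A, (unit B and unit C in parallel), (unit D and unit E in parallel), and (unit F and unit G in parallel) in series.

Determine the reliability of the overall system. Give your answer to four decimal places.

R(A) = exp(−0.000111 × 2500) = 0.757676
R(B) = exp(−0.000110 × 2500) = 0.759572
R(C) = exp(−0.000130 × 2500) = 0.722527
R(D) = exp(−0.0000562 × 2500) = 0.868924
R(E) = exp(−0.00000849 × 2500) = 0.978999
R(F) = exp(−0.0000444 × 2500) = 0.894939
R(G) = exp(−0.0000368 × 2500) = 0.912105
Parallel (B and C): 1 − (1 − 0.759572)(1 − 0.722527) = 0.933288
Parallel (D and E): 1 − (1 − 0.868924)(1 − 0.978999) = 0.997247
Parallel (F and G): 1 − (1 − 0.894939)(1 − 0.912105) = 0.990766
Series (A, [0.933288], [0.997247], and [0.990766]): 0.757676 × 0.933288 × 0.997247 × 0.990766 = 0.6987

0.6987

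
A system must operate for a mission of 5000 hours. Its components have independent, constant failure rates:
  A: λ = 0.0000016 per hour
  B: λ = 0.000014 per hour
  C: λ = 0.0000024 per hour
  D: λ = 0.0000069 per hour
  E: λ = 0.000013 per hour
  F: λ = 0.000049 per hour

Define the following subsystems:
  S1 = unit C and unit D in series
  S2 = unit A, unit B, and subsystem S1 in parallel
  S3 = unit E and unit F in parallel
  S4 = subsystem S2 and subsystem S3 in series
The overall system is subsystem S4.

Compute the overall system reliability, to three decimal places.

0.986

R(A) = exp(−0.0000016 × 5000) = 0.99203
R(B) = exp(−0.000014 × 5000) = 0.93239
R(C) = exp(−0.0000024 × 5000) = 0.98807
R(D) = exp(−0.0000069 × 5000) = 0.96609
R(E) = exp(−0.000013 × 5000) = 0.93707
R(F) = exp(−0.000049 × 5000) = 0.78270
Series (C and D): 0.98807 × 0.96609 = 0.95456
Parallel (A, B, and [0.95456]): 1 − (1 − 0.99203)(1 − 0.93239)(1 − 0.95456) = 0.99998
Parallel (E and F): 1 − (1 − 0.93707)(1 − 0.78270) = 0.98633
Series ([0.99998] and [0.98633]): 0.99998 × 0.98633 = 0.986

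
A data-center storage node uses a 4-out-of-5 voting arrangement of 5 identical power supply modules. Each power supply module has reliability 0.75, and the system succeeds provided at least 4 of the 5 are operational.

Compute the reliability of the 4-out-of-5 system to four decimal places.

R = Σ_{i=4}^{5} C(5,i) p^i (1−p)^{5−i} with p = 0.75
C(5,4)·0.75^4·0.25^1 = 0.395508
C(5,5)·0.75^5·0.25^0 = 0.237305
Sum = 0.6328

0.6328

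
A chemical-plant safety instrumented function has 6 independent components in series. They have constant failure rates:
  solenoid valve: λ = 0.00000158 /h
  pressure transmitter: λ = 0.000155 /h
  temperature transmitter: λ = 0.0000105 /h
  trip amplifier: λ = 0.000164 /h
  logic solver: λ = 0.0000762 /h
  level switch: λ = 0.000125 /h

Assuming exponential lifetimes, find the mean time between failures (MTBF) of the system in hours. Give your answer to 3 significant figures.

1880

Series of exponential components: λ_sys = Σ λ_i
λ_sys = 0.00000158 + 0.000155 + 0.0000105 + 0.000164 + 0.0000762 + 0.000125 = 5.3228e-04 /h
MTBF = 1 / λ_sys = 1880 h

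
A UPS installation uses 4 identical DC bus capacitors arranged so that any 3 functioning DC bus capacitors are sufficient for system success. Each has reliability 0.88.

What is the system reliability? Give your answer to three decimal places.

0.927

R = Σ_{i=3}^{4} C(4,i) p^i (1−p)^{4−i} with p = 0.88
C(4,3)·0.88^3·0.12^1 = 0.32711
C(4,4)·0.88^4·0.12^0 = 0.59970
Sum = 0.927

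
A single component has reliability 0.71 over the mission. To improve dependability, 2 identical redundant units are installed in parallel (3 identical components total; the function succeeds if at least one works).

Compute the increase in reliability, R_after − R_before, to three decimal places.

R_before = 0.71
R_after = 1 − (1 − 0.71)^3 = 0.976
ΔR = 0.976 − 0.71 = 0.266

0.266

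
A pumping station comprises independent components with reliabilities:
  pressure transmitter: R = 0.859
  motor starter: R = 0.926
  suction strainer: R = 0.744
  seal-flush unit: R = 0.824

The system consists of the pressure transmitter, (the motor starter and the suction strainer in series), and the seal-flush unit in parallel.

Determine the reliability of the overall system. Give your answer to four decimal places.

0.9923

Series (motor starter and suction strainer): 0.926000 × 0.744000 = 0.688944
Parallel (pressure transmitter, [0.688944], and seal-flush unit): 1 − (1 − 0.859000)(1 − 0.688944)(1 − 0.824000) = 0.9923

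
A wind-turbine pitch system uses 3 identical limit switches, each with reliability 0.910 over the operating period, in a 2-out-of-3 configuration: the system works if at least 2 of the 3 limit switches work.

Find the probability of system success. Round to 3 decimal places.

0.977

R = Σ_{i=2}^{3} C(3,i) p^i (1−p)^{3−i} with p = 0.910
C(3,2)·0.910^2·0.090^1 = 0.22359
C(3,3)·0.910^3·0.090^0 = 0.75357
Sum = 0.977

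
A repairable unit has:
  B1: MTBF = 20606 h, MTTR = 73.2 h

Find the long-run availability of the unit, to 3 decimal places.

0.996

A(B1) = MTBF/(MTBF+MTTR) = 20606/(20606+73.2) = 0.996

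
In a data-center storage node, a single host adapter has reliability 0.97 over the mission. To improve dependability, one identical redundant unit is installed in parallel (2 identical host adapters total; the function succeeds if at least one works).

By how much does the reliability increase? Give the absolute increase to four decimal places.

0.0291

R_before = 0.97
R_after = 1 − (1 − 0.97)^2 = 0.9991
ΔR = 0.9991 − 0.97 = 0.0291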